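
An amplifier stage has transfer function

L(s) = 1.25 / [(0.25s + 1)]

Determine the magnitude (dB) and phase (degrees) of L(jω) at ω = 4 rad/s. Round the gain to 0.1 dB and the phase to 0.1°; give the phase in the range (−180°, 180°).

At ω = 4 rad/s:
pole (1 + j4·0.25) = 1 + j1 → |·| ≈ 1.4142, ∠ ≈ 45.00°
|L| = 1.25 · 1 / (1.4142) ≈ 0.88389
Gain = 20 log₁₀(0.88389) ≈ -1.07 dB
∠L = (0°) − (45.00°) = -45.00°

-1.1 dB, -45.0°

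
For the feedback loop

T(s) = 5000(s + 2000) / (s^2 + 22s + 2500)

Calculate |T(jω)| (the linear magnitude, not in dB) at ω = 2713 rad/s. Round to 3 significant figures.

At s = jω = j2713:
zero (s+2000): 2000 + j2713 → |·| = √(2000²+2713²) = √11360369 ≈ 3370.5, ∠ = arctan(2713/2000) ≈ 53.60°
quadratic: (j2713)² + 22·j2713 + 2500 = -7357869 + j59686 → |·| ≈ 7.3581e+06, ∠ ≈ 179.54°
|T| = 5000 · 3370.5 / 7.3581e+06 ≈ 2.2903

2.29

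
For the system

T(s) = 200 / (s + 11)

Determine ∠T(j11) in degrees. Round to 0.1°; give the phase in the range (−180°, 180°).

-45.0°

At s = jω = j11:
pole (s+11): 11 + j11 → |·| = √(11²+11²) = √242 ≈ 15.556, ∠ = arctan(11/11) ≈ 45.00°
∠T = 0.00° − 45.00° = -45.00°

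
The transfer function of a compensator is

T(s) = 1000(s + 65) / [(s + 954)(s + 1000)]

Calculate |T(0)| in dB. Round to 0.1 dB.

-23.3 dB

T(0) = 1000·65 / (954·1000) ≈ 0.068134
20 log₁₀(0.068134) ≈ -23.33 dB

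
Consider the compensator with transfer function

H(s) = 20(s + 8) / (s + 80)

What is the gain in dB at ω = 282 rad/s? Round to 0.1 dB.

At s = jω = j282:
zero (s+8): 8 + j282 → |·| = √(8²+282²) = √79588 ≈ 282.11, ∠ = arctan(282/8) ≈ 88.38°
pole (s+80): 80 + j282 → |·| = √(80²+282²) = √85924 ≈ 293.13, ∠ = arctan(282/80) ≈ 74.16°
|H| = 20 · 282.11 / 293.13 ≈ 19.248
Gain = 20 log₁₀(19.248) ≈ 25.69 dB

25.7 dB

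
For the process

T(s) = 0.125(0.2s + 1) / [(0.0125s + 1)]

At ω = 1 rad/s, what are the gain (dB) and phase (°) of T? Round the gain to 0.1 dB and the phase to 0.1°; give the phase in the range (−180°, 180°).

At ω = 1 rad/s:
zero (1 + j1·0.2) = 1 + j0.2 → |·| ≈ 1.0198, ∠ ≈ 11.31°
pole (1 + j1·0.0125) = 1 + j0.0125 → |·| ≈ 1.0001, ∠ ≈ 0.72°
|T| = 0.125 · 1.0198 / (1.0001) ≈ 0.12746
Gain = 20 log₁₀(0.12746) ≈ -17.89 dB
∠T = (11.31°) − (0.72°) = 10.59°

-17.9 dB, 10.6°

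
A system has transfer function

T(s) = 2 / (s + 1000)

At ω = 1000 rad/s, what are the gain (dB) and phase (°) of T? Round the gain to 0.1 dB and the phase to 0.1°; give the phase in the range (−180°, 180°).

At s = jω = j1000:
pole (s+1000): 1000 + j1000 → |·| = √(1000²+1000²) = √2000000 ≈ 1414.2, ∠ = arctan(1000/1000) ≈ 45.00°
|T| = 2 / 1414.2 ≈ 0.0014142
Gain = 20 log₁₀(0.0014142) ≈ -56.99 dB
∠T = 0.00° − 45.00° = -45.00°

-57.0 dB, -45.0°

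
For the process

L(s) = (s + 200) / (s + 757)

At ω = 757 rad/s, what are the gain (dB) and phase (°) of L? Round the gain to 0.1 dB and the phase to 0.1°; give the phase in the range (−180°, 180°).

-2.7 dB, 30.2°

Substitute s = j757:
Numerator: (j757) + 200 = 200 + j757
Denominator: (j757) + 757 = 757 + j757
|N| = √(200² + 757²) ≈ 782.97, ∠N ≈ 75.20°
|D| = √(757² + 757²) ≈ 1070.6, ∠D ≈ 45.00°
|L| = 782.97 / 1070.6 ≈ 0.73134
Gain = 20 log₁₀(0.73134) ≈ -2.72 dB
∠L = 75.20° − 45.00° = 30.20°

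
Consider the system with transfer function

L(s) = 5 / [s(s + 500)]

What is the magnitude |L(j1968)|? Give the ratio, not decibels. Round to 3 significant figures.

1.25e-06

At s = jω = j1968:
pole (s+500): 500 + j1968 → |·| = √(500²+1968²) = √4123024 ≈ 2030.5, ∠ = arctan(1968/500) ≈ 75.74°
pole at origin: |s| = 1968, ∠ = 90.00° (in denominator)
|L| = 5 / 3.996e+06 ≈ 1.2513e-06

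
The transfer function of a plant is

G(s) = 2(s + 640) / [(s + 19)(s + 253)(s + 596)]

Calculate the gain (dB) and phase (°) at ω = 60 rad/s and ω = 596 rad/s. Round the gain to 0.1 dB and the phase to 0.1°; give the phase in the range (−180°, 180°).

At s = jω = j60:
zero (s+640): 640 + j60 → |·| = √(640²+60²) = √413200 ≈ 642.81, ∠ = arctan(60/640) ≈ 5.36°
pole (s+19): 19 + j60 → |·| = √(19²+60²) = √3961 ≈ 62.936, ∠ = arctan(60/19) ≈ 72.43°
pole (s+253): 253 + j60 → |·| = √(253²+60²) = √67609 ≈ 260.02, ∠ = arctan(60/253) ≈ 13.34°
pole (s+596): 596 + j60 → |·| = √(596²+60²) = √358816 ≈ 599.01, ∠ = arctan(60/596) ≈ 5.75°
|G| = 2 · 642.81 / 9.8026e+06 ≈ 0.00013115
Gain = 20 log₁₀(0.00013115) ≈ -77.64 dB
∠G = 5.36° − 91.52° = -86.16°

At s = jω = j596:
zero (s+640): 640 + j596 → |·| = √(640²+596²) = √764816 ≈ 874.54, ∠ = arctan(596/640) ≈ 42.96°
pole (s+19): 19 + j596 → |·| = √(19²+596²) = √355577 ≈ 596.3, ∠ = arctan(596/19) ≈ 88.17°
pole (s+253): 253 + j596 → |·| = √(253²+596²) = √419225 ≈ 647.48, ∠ = arctan(596/253) ≈ 67.00°
pole (s+596): 596 + j596 → |·| = √(596²+596²) = √710432 ≈ 842.87, ∠ = arctan(596/596) ≈ 45.00°
|G| = 2 · 874.54 / 3.2543e+08 ≈ 5.3747e-06
Gain = 20 log₁₀(5.3747e-06) ≈ -105.39 dB
∠G = 42.96° − 200.17° = -157.21°

ω = 60: -77.6 dB, -86.2°; ω = 596: -105.4 dB, -157.2°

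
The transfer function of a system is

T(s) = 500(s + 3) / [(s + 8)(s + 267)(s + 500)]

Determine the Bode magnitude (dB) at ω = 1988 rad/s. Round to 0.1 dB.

At s = jω = j1988:
zero (s+3): 3 + j1988 → |·| = √(3²+1988²) = √3952153 ≈ 1988, ∠ = arctan(1988/3) ≈ 89.91°
pole (s+8): 8 + j1988 → |·| = √(8²+1988²) = √3952208 ≈ 1988, ∠ = arctan(1988/8) ≈ 89.77°
pole (s+267): 267 + j1988 → |·| = √(267²+1988²) = √4023433 ≈ 2005.8, ∠ = arctan(1988/267) ≈ 82.35°
pole (s+500): 500 + j1988 → |·| = √(500²+1988²) = √4202144 ≈ 2049.9, ∠ = arctan(1988/500) ≈ 75.88°
|T| = 500 · 1988 / 8.174e+09 ≈ 0.00012161
Gain = 20 log₁₀(0.00012161) ≈ -78.30 dB

-78.3 dB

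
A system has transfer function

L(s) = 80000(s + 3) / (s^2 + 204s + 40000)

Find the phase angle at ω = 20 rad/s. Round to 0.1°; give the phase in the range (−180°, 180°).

At s = jω = j20:
zero (s+3): 3 + j20 → |·| = √(3²+20²) = √409 ≈ 20.224, ∠ = arctan(20/3) ≈ 81.47°
quadratic: (j20)² + 204·j20 + 40000 = 39600 + j4080 → |·| ≈ 39810, ∠ ≈ 5.88°
∠L = 81.47° − 5.88° = 75.59°

75.6°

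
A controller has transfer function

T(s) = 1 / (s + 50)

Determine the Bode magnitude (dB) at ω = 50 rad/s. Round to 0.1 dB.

-37.0 dB

At s = jω = j50:
pole (s+50): 50 + j50 → |·| = √(50²+50²) = √5000 ≈ 70.711, ∠ = arctan(50/50) ≈ 45.00°
|T| = 1 / 70.711 ≈ 0.014142
Gain = 20 log₁₀(0.014142) ≈ -36.99 dB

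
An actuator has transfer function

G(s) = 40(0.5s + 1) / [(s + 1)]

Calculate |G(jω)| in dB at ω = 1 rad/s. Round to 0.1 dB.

30.0 dB

At ω = 1 rad/s:
zero (1 + j1·0.5) = 1 + j0.5 → |·| ≈ 1.118, ∠ ≈ 26.57°
pole (1 + j1·1) = 1 + j1 → |·| ≈ 1.4142, ∠ ≈ 45.00°
|G| = 40 · 1.118 / (1.4142) ≈ 31.622
Gain = 20 log₁₀(31.622) ≈ 30.00 dB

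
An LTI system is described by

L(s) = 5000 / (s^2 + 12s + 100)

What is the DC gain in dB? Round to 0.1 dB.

34.0 dB

L(0) = 5000 / 100 = 50
20 log₁₀(50) ≈ 33.98 dB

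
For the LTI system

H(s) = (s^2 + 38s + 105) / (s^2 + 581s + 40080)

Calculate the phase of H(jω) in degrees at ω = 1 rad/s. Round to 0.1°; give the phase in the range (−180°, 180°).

Substitute s = j1:
Numerator: (j1)^2 + 38(j1) + 105 = 104 + j38
Denominator: (j1)^2 + 581(j1) + 40080 = 40079 + j581
|N| = √(104² + 38²) ≈ 110.72, ∠N ≈ 20.07°
|D| = √(40079² + 581²) ≈ 40083, ∠D ≈ 0.83°
∠H = 20.07° − 0.83° = 19.24°

19.2°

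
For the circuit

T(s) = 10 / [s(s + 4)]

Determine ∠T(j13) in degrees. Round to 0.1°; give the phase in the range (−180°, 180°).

At s = jω = j13:
pole (s+4): 4 + j13 → |·| = √(4²+13²) = √185 ≈ 13.601, ∠ = arctan(13/4) ≈ 72.90°
pole at origin: |s| = 13, ∠ = 90.00° (in denominator)
∠T = 0.00° − 162.90° = -162.90°

-162.9°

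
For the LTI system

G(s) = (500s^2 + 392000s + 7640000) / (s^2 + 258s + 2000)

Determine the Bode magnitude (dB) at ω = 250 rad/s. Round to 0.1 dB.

61.1 dB

Substitute s = j250:
Numerator: 500(j250)^2 + 392000(j250) + 7640000 = -23610000 + j98000000
Denominator: (j250)^2 + 258(j250) + 2000 = -60500 + j64500
|N| = √(23610000² + 98000000²) ≈ 1.008e+08, ∠N ≈ 103.55°
|D| = √(60500² + 64500²) ≈ 88434, ∠D ≈ 133.17°
|G| = 1.008e+08 / 88434 ≈ 1139.8
Gain = 20 log₁₀(1139.8) ≈ 61.14 dB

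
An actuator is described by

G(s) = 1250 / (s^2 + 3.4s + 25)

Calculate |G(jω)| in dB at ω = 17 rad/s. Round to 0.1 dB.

13.3 dB

At s = jω = j17:
quadratic: (j17)² + 3.4·j17 + 25 = -264 + j57.8 → |·| ≈ 270.25, ∠ ≈ 167.65°
|G| = 1250 / 270.25 ≈ 4.6253
Gain = 20 log₁₀(4.6253) ≈ 13.30 dB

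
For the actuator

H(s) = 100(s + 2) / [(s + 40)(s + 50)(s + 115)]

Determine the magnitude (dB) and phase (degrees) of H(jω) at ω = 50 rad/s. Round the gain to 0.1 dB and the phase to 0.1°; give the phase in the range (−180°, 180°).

-41.1 dB, -32.1°

At s = jω = j50:
zero (s+2): 2 + j50 → |·| = √(2²+50²) = √2504 ≈ 50.04, ∠ = arctan(50/2) ≈ 87.71°
pole (s+40): 40 + j50 → |·| = √(40²+50²) = √4100 ≈ 64.031, ∠ = arctan(50/40) ≈ 51.34°
pole (s+50): 50 + j50 → |·| = √(50²+50²) = √5000 ≈ 70.711, ∠ = arctan(50/50) ≈ 45.00°
pole (s+115): 115 + j50 → |·| = √(115²+50²) = √15725 ≈ 125.4, ∠ = arctan(50/115) ≈ 23.50°
|H| = 100 · 50.04 / 5.6777e+05 ≈ 0.0088134
Gain = 20 log₁₀(0.0088134) ≈ -41.10 dB
∠H = 87.71° − 119.84° = -32.13°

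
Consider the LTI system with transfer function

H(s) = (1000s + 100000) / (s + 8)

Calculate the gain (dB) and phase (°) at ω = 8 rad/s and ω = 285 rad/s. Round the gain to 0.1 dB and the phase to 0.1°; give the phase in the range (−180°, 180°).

ω = 8: 79.0 dB, -40.4°; ω = 285: 60.5 dB, -17.7°

Substitute s = j8:
Numerator: 1000(j8) + 100000 = 100000 + j8000
Denominator: (j8) + 8 = 8 + j8
|N| = √(100000² + 8000²) ≈ 1.0032e+05, ∠N ≈ 4.57°
|D| = √(8² + 8²) ≈ 11.314, ∠D ≈ 45.00°
|H| = 1.0032e+05 / 11.314 ≈ 8866.9
Gain = 20 log₁₀(8866.9) ≈ 78.96 dB
∠H = 4.57° − 45.00° = -40.43°

Substitute s = j285:
Numerator: 1000(j285) + 100000 = 100000 + j285000
Denominator: (j285) + 8 = 8 + j285
|N| = √(100000² + 285000²) ≈ 3.0203e+05, ∠N ≈ 70.67°
|D| = √(8² + 285²) ≈ 285.11, ∠D ≈ 88.39°
|H| = 3.0203e+05 / 285.11 ≈ 1059.3
Gain = 20 log₁₀(1059.3) ≈ 60.50 dB
∠H = 70.67° − 88.39° = -17.72°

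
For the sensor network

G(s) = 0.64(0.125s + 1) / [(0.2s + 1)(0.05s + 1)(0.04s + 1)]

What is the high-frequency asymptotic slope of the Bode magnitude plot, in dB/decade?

Each pole contributes −20 dB/decade at high frequency; each zero contributes +20 dB/decade.
Net: 1 zero(s) − 3 pole(s) → -40 dB/decade.

-40 dB/decade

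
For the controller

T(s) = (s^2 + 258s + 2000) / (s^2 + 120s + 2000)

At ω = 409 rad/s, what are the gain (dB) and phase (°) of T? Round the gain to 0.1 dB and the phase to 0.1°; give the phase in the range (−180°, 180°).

Substitute s = j409:
Numerator: (j409)^2 + 258(j409) + 2000 = -165281 + j105522
Denominator: (j409)^2 + 120(j409) + 2000 = -165281 + j49080
|N| = √(165281² + 105522²) ≈ 1.9609e+05, ∠N ≈ 147.44°
|D| = √(165281² + 49080²) ≈ 1.7241e+05, ∠D ≈ 163.46°
|T| = 1.9609e+05 / 1.7241e+05 ≈ 1.1373
Gain = 20 log₁₀(1.1373) ≈ 1.12 dB
∠T = 147.44° − 163.46° = -16.02°

1.1 dB, -16.0°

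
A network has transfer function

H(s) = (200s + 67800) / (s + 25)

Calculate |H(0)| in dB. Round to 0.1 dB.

H(0) = 67800 / 25 = 2712
20 log₁₀(2712) ≈ 68.67 dB

68.7 dB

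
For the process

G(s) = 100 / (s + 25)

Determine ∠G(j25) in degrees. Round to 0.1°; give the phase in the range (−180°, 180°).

-45.0°

Substitute s = j25:
Numerator: 100 = 100 + j0
Denominator: (j25) + 25 = 25 + j25
|N| = √(100² + 0²) ≈ 100, ∠N ≈ 0.00°
|D| = √(25² + 25²) ≈ 35.355, ∠D ≈ 45.00°
∠G = 0.00° − 45.00° = -45.00°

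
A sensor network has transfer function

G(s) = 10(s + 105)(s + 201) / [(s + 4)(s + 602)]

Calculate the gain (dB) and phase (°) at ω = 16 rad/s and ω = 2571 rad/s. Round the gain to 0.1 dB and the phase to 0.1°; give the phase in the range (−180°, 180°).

At s = jω = j16:
zero (s+105): 105 + j16 → |·| = √(105²+16²) = √11281 ≈ 106.21, ∠ = arctan(16/105) ≈ 8.66°
zero (s+201): 201 + j16 → |·| = √(201²+16²) = √40657 ≈ 201.64, ∠ = arctan(16/201) ≈ 4.55°
pole (s+4): 4 + j16 → |·| = √(4²+16²) = √272 ≈ 16.492, ∠ = arctan(16/4) ≈ 75.96°
pole (s+602): 602 + j16 → |·| = √(602²+16²) = √362660 ≈ 602.21, ∠ = arctan(16/602) ≈ 1.52°
|G| = 10 · 21416 / 9931.6 ≈ 21.563
Gain = 20 log₁₀(21.563) ≈ 26.67 dB
∠G = 13.21° − 77.48° = -64.27°

At s = jω = j2571:
zero (s+105): 105 + j2571 → |·| = √(105²+2571²) = √6621066 ≈ 2573.1, ∠ = arctan(2571/105) ≈ 87.66°
zero (s+201): 201 + j2571 → |·| = √(201²+2571²) = √6650442 ≈ 2578.8, ∠ = arctan(2571/201) ≈ 85.53°
pole (s+4): 4 + j2571 → |·| = √(4²+2571²) = √6610057 ≈ 2571, ∠ = arctan(2571/4) ≈ 89.91°
pole (s+602): 602 + j2571 → |·| = √(602²+2571²) = √6972445 ≈ 2640.5, ∠ = arctan(2571/602) ≈ 76.82°
|G| = 10 · 6.6355e+06 / 6.7887e+06 ≈ 9.7743
Gain = 20 log₁₀(9.7743) ≈ 19.80 dB
∠G = 173.19° − 166.73° = 6.46°

ω = 16: 26.7 dB, -64.3°; ω = 2571: 19.8 dB, 6.5°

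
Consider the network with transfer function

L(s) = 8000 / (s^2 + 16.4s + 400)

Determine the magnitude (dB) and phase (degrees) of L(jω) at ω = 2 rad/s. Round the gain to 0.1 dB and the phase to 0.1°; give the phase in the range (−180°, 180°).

26.1 dB, -4.7°

At s = jω = j2:
quadratic: (j2)² + 16.4·j2 + 400 = 396 + j32.8 → |·| ≈ 397.36, ∠ ≈ 4.73°
|L| = 8000 / 397.36 ≈ 20.133
Gain = 20 log₁₀(20.133) ≈ 26.08 dB
∠L = 0.00° − 4.73° = -4.73°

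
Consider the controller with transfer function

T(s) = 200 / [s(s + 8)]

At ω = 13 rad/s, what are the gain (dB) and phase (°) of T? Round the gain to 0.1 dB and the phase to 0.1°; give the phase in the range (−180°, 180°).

At s = jω = j13:
pole (s+8): 8 + j13 → |·| = √(8²+13²) = √233 ≈ 15.264, ∠ = arctan(13/8) ≈ 58.39°
pole at origin: |s| = 13, ∠ = 90.00° (in denominator)
|T| = 200 / 198.43 ≈ 1.0079
Gain = 20 log₁₀(1.0079) ≈ 0.07 dB
∠T = 0.00° − 148.39° = -148.39°

0.1 dB, -148.4°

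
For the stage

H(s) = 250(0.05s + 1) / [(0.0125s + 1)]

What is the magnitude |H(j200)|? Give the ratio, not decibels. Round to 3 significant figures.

933

At ω = 200 rad/s:
zero (1 + j200·0.05) = 1 + j10 → |·| ≈ 10.05, ∠ ≈ 84.29°
pole (1 + j200·0.0125) = 1 + j2.5 → |·| ≈ 2.6926, ∠ ≈ 68.20°
|H| = 250 · 10.05 / (2.6926) ≈ 933.11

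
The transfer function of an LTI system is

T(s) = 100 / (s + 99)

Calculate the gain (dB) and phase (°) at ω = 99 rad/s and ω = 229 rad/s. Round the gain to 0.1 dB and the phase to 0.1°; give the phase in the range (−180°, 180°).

ω = 99: -2.9 dB, -45.0°; ω = 229: -7.9 dB, -66.6°

Substitute s = j99:
Numerator: 100 = 100 + j0
Denominator: (j99) + 99 = 99 + j99
|N| = √(100² + 0²) ≈ 100, ∠N ≈ 0.00°
|D| = √(99² + 99²) ≈ 140.01, ∠D ≈ 45.00°
|T| = 100 / 140.01 ≈ 0.71423
Gain = 20 log₁₀(0.71423) ≈ -2.92 dB
∠T = 0.00° − 45.00° = -45.00°

Substitute s = j229:
Numerator: 100 = 100 + j0
Denominator: (j229) + 99 = 99 + j229
|N| = √(100² + 0²) ≈ 100, ∠N ≈ 0.00°
|D| = √(99² + 229²) ≈ 249.48, ∠D ≈ 66.62°
|T| = 100 / 249.48 ≈ 0.40083
Gain = 20 log₁₀(0.40083) ≈ -7.94 dB
∠T = 0.00° − 66.62° = -66.62°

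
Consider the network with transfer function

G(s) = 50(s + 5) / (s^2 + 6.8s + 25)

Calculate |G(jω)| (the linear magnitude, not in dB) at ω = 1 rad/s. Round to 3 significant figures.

At s = jω = j1:
zero (s+5): 5 + j1 → |·| = √(5²+1²) = √26 ≈ 5.099, ∠ = arctan(1/5) ≈ 11.31°
quadratic: (j1)² + 6.8·j1 + 25 = 24 + j6.8 → |·| ≈ 24.945, ∠ ≈ 15.82°
|G| = 50 · 5.099 / 24.945 ≈ 10.22

10.2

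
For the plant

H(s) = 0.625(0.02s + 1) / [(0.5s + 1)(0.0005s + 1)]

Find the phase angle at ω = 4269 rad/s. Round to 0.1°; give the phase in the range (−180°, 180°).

-65.5°

At ω = 4269 rad/s:
zero (1 + j4269·0.02) = 1 + j85.38 → |·| ≈ 85.386, ∠ ≈ 89.33°
pole (1 + j4269·0.5) = 1 + j2134.5 → |·| ≈ 2134.5, ∠ ≈ 89.97°
pole (1 + j4269·0.0005) = 1 + j2.1345 → |·| ≈ 2.3571, ∠ ≈ 64.90°
∠H = (89.33°) − (89.97° + 64.90°) = -65.54°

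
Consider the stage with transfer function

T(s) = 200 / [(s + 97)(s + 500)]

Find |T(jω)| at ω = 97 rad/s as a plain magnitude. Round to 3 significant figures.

0.00286

At s = jω = j97:
pole (s+97): 97 + j97 → |·| = √(97²+97²) = √18818 ≈ 137.18, ∠ = arctan(97/97) ≈ 45.00°
pole (s+500): 500 + j97 → |·| = √(500²+97²) = √259409 ≈ 509.32, ∠ = arctan(97/500) ≈ 10.98°
|T| = 200 / 69869 ≈ 0.0028625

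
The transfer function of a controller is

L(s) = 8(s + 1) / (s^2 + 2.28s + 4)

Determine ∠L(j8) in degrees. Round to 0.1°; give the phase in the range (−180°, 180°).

At s = jω = j8:
zero (s+1): 1 + j8 → |·| = √(1²+8²) = √65 ≈ 8.0623, ∠ = arctan(8/1) ≈ 82.87°
quadratic: (j8)² + 2.28·j8 + 4 = -60 + j18.24 → |·| ≈ 62.711, ∠ ≈ 163.09°
∠L = 82.87° − 163.09° = -80.22°

-80.2°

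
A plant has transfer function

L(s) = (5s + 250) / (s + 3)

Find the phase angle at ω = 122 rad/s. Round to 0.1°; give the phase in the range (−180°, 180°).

Substitute s = j122:
Numerator: 5(j122) + 250 = 250 + j610
Denominator: (j122) + 3 = 3 + j122
|N| = √(250² + 610²) ≈ 659.24, ∠N ≈ 67.71°
|D| = √(3² + 122²) ≈ 122.04, ∠D ≈ 88.59°
∠L = 67.71° − 88.59° = -20.88°

-20.9°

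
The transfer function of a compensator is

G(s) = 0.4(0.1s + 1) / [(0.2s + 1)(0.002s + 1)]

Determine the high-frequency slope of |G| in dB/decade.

Each pole contributes −20 dB/decade at high frequency; each zero contributes +20 dB/decade.
Net: 1 zero(s) − 2 pole(s) → -20 dB/decade.

-20 dB/decade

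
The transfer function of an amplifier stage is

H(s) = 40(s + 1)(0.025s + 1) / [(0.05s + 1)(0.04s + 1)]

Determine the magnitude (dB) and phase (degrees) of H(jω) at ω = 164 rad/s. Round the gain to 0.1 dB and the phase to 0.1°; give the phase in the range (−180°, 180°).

At ω = 164 rad/s:
zero (1 + j164·1) = 1 + j164 → |·| ≈ 164, ∠ ≈ 89.65°
zero (1 + j164·0.025) = 1 + j4.1 → |·| ≈ 4.2202, ∠ ≈ 76.29°
pole (1 + j164·0.05) = 1 + j8.2 → |·| ≈ 8.2608, ∠ ≈ 83.05°
pole (1 + j164·0.04) = 1 + j6.56 → |·| ≈ 6.6358, ∠ ≈ 81.33°
|H| = 40 · 164 · 4.2202 / (8.2608 · 6.6358) ≈ 505.04
Gain = 20 log₁₀(505.04) ≈ 54.07 dB
∠H = (89.65° + 76.29°) − (83.05° + 81.33°) = 1.56°

54.1 dB, 1.6°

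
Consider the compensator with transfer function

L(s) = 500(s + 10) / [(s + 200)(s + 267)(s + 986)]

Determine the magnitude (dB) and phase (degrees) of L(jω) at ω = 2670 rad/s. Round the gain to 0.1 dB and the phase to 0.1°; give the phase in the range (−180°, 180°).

At s = jω = j2670:
zero (s+10): 10 + j2670 → |·| = √(10²+2670²) = √7129000 ≈ 2670, ∠ = arctan(2670/10) ≈ 89.79°
pole (s+200): 200 + j2670 → |·| = √(200²+2670²) = √7168900 ≈ 2677.5, ∠ = arctan(2670/200) ≈ 85.72°
pole (s+267): 267 + j2670 → |·| = √(267²+2670²) = √7200189 ≈ 2683.3, ∠ = arctan(2670/267) ≈ 84.29°
pole (s+986): 986 + j2670 → |·| = √(986²+2670²) = √8101096 ≈ 2846.2, ∠ = arctan(2670/986) ≈ 69.73°
|L| = 500 · 2670 / 2.0449e+10 ≈ 6.5284e-05
Gain = 20 log₁₀(6.5284e-05) ≈ -83.70 dB
∠L = 89.79° − 239.74° = -149.95°

-83.7 dB, -150.0°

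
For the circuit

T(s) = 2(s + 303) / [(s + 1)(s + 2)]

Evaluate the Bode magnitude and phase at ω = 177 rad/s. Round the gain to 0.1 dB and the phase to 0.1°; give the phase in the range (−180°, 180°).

-33.0 dB, -148.7°

At s = jω = j177:
zero (s+303): 303 + j177 → |·| = √(303²+177²) = √123138 ≈ 350.91, ∠ = arctan(177/303) ≈ 30.29°
pole (s+1): 1 + j177 → |·| = √(1²+177²) = √31330 ≈ 177, ∠ = arctan(177/1) ≈ 89.68°
pole (s+2): 2 + j177 → |·| = √(2²+177²) = √31333 ≈ 177.01, ∠ = arctan(177/2) ≈ 89.35°
|T| = 2 · 350.91 / 31331 ≈ 0.0224
Gain = 20 log₁₀(0.0224) ≈ -33.00 dB
∠T = 30.29° − 179.03° = -148.74°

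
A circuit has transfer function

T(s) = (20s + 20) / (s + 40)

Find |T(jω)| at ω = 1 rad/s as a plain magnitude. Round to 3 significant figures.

0.707

Substitute s = j1:
Numerator: 20(j1) + 20 = 20 + j20
Denominator: (j1) + 40 = 40 + j1
|N| = √(20² + 20²) ≈ 28.284, ∠N ≈ 45.00°
|D| = √(40² + 1²) ≈ 40.012, ∠D ≈ 1.43°
|T| = 28.284 / 40.012 ≈ 0.70689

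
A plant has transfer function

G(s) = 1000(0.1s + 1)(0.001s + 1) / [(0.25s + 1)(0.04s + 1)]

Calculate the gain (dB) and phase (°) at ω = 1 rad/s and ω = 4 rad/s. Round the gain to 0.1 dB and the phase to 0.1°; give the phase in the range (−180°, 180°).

At ω = 1 rad/s:
zero (1 + j1·0.1) = 1 + j0.1 → |·| ≈ 1.005, ∠ ≈ 5.71°
zero (1 + j1·0.001) = 1 + j0.001 → |·| ≈ 1, ∠ ≈ 0.06°
pole (1 + j1·0.25) = 1 + j0.25 → |·| ≈ 1.0308, ∠ ≈ 14.04°
pole (1 + j1·0.04) = 1 + j0.04 → |·| ≈ 1.0008, ∠ ≈ 2.29°
|G| = 1000 · 1.005 · 1 / (1.0308 · 1.0008) ≈ 974.19
Gain = 20 log₁₀(974.19) ≈ 59.77 dB
∠G = (5.71° + 0.06°) − (14.04° + 2.29°) = -10.56°

At ω = 4 rad/s:
zero (1 + j4·0.1) = 1 + j0.4 → |·| ≈ 1.077, ∠ ≈ 21.80°
zero (1 + j4·0.001) = 1 + j0.004 → |·| ≈ 1, ∠ ≈ 0.23°
pole (1 + j4·0.25) = 1 + j1 → |·| ≈ 1.4142, ∠ ≈ 45.00°
pole (1 + j4·0.04) = 1 + j0.16 → |·| ≈ 1.0127, ∠ ≈ 9.09°
|G| = 1000 · 1.077 · 1 / (1.4142 · 1.0127) ≈ 752.01
Gain = 20 log₁₀(752.01) ≈ 57.52 dB
∠G = (21.80° + 0.23°) − (45.00° + 9.09°) = -32.06°

ω = 1: 59.8 dB, -10.6°; ω = 4: 57.5 dB, -32.1°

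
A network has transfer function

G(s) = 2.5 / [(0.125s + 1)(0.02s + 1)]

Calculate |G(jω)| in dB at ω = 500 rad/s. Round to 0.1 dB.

At ω = 500 rad/s:
pole (1 + j500·0.125) = 1 + j62.5 → |·| ≈ 62.508, ∠ ≈ 89.08°
pole (1 + j500·0.02) = 1 + j10 → |·| ≈ 10.05, ∠ ≈ 84.29°
|G| = 2.5 · 1 / (62.508 · 10.05) ≈ 0.0039796
Gain = 20 log₁₀(0.0039796) ≈ -48.00 dB

-48.0 dB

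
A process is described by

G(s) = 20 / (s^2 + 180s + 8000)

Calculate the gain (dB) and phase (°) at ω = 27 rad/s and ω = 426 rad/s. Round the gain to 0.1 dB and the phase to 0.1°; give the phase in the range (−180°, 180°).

Substitute s = j27:
Numerator: 20 = 20 + j0
Denominator: (j27)^2 + 180(j27) + 8000 = 7271 + j4860
|N| = √(20² + 0²) ≈ 20, ∠N ≈ 0.00°
|D| = √(7271² + 4860²) ≈ 8745.7, ∠D ≈ 33.76°
|G| = 20 / 8745.7 ≈ 0.0022868
Gain = 20 log₁₀(0.0022868) ≈ -52.82 dB
∠G = 0.00° − 33.76° = -33.76°

Substitute s = j426:
Numerator: 20 = 20 + j0
Denominator: (j426)^2 + 180(j426) + 8000 = -173476 + j76680
|N| = √(20² + 0²) ≈ 20, ∠N ≈ 0.00°
|D| = √(173476² + 76680²) ≈ 1.8967e+05, ∠D ≈ 156.15°
|G| = 20 / 1.8967e+05 ≈ 0.00010545
Gain = 20 log₁₀(0.00010545) ≈ -79.54 dB
∠G = 0.00° − 156.15° = -156.15°

ω = 27: -52.8 dB, -33.8°; ω = 426: -79.5 dB, -156.2°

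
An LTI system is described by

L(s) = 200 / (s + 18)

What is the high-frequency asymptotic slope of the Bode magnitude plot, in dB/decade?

Each pole contributes −20 dB/decade at high frequency; each zero contributes +20 dB/decade.
Net: 0 zero(s) − 1 pole(s) → -20 dB/decade.

-20 dB/decade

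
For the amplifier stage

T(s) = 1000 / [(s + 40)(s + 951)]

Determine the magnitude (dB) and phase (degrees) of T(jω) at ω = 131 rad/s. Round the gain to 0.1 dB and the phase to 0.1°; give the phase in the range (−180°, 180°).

At s = jω = j131:
pole (s+40): 40 + j131 → |·| = √(40²+131²) = √18761 ≈ 136.97, ∠ = arctan(131/40) ≈ 73.02°
pole (s+951): 951 + j131 → |·| = √(951²+131²) = √921562 ≈ 959.98, ∠ = arctan(131/951) ≈ 7.84°
|T| = 1000 / 1.3149e+05 ≈ 0.0076051
Gain = 20 log₁₀(0.0076051) ≈ -42.38 dB
∠T = 0.00° − 80.86° = -80.86°

-42.4 dB, -80.9°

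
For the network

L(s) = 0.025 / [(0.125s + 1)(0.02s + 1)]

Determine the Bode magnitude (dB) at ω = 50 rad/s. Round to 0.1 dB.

-51.1 dB

At ω = 50 rad/s:
pole (1 + j50·0.125) = 1 + j6.25 → |·| ≈ 6.3295, ∠ ≈ 80.91°
pole (1 + j50·0.02) = 1 + j1 → |·| ≈ 1.4142, ∠ ≈ 45.00°
|L| = 0.025 · 1 / (6.3295 · 1.4142) ≈ 0.0027929
Gain = 20 log₁₀(0.0027929) ≈ -51.08 dB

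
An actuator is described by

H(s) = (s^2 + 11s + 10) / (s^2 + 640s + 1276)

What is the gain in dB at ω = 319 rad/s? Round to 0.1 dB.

-7.0 dB

Substitute s = j319:
Numerator: (j319)^2 + 11(j319) + 10 = -101751 + j3509
Denominator: (j319)^2 + 640(j319) + 1276 = -100485 + j204160
|N| = √(101751² + 3509²) ≈ 1.0181e+05, ∠N ≈ 178.02°
|D| = √(100485² + 204160²) ≈ 2.2755e+05, ∠D ≈ 116.21°
|H| = 1.0181e+05 / 2.2755e+05 ≈ 0.44742
Gain = 20 log₁₀(0.44742) ≈ -6.99 dB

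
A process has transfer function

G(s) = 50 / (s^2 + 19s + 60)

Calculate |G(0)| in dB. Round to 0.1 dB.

G(0) = 50 / 60 ≈ 0.83333
20 log₁₀(0.83333) ≈ -1.58 dB

-1.6 dB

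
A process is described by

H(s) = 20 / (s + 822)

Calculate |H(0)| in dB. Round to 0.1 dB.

-32.3 dB

H(0) = 20 / (822) ≈ 0.024331
20 log₁₀(0.024331) ≈ -32.28 dB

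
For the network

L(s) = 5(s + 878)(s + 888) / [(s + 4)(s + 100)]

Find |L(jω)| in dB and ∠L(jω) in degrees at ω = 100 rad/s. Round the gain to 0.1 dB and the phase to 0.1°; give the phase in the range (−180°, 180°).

At s = jω = j100:
zero (s+878): 878 + j100 → |·| = √(878²+100²) = √780884 ≈ 883.68, ∠ = arctan(100/878) ≈ 6.50°
zero (s+888): 888 + j100 → |·| = √(888²+100²) = √798544 ≈ 893.61, ∠ = arctan(100/888) ≈ 6.43°
pole (s+4): 4 + j100 → |·| = √(4²+100²) = √10016 ≈ 100.08, ∠ = arctan(100/4) ≈ 87.71°
pole (s+100): 100 + j100 → |·| = √(100²+100²) = √20000 ≈ 141.42, ∠ = arctan(100/100) ≈ 45.00°
|L| = 5 · 7.8967e+05 / 14153 ≈ 278.98
Gain = 20 log₁₀(278.98) ≈ 48.91 dB
∠L = 12.93° − 132.71° = -119.78°

48.9 dB, -119.8°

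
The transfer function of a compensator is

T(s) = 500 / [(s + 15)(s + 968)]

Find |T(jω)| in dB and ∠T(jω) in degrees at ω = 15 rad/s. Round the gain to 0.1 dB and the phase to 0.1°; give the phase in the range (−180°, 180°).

At s = jω = j15:
pole (s+15): 15 + j15 → |·| = √(15²+15²) = √450 ≈ 21.213, ∠ = arctan(15/15) ≈ 45.00°
pole (s+968): 968 + j15 → |·| = √(968²+15²) = √937249 ≈ 968.12, ∠ = arctan(15/968) ≈ 0.89°
|T| = 500 / 20537 ≈ 0.024346
Gain = 20 log₁₀(0.024346) ≈ -32.27 dB
∠T = 0.00° − 45.89° = -45.89°

-32.3 dB, -45.9°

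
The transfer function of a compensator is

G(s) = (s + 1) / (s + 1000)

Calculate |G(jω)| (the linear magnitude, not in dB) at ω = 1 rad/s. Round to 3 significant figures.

0.00141

At s = jω = j1:
zero (s+1): 1 + j1 → |·| = √(1²+1²) = √2 ≈ 1.4142, ∠ = arctan(1/1) ≈ 45.00°
pole (s+1000): 1000 + j1 → |·| = √(1000²+1²) = √1000001 ≈ 1000, ∠ = arctan(1/1000) ≈ 0.06°
|G| = 1 · 1.4142 / 1000 ≈ 0.0014142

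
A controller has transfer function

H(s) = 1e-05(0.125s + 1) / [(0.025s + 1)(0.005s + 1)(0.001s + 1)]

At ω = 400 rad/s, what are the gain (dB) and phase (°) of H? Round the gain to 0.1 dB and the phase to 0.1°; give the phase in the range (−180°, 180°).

At ω = 400 rad/s:
zero (1 + j400·0.125) = 1 + j50 → |·| ≈ 50.01, ∠ ≈ 88.85°
pole (1 + j400·0.025) = 1 + j10 → |·| ≈ 10.05, ∠ ≈ 84.29°
pole (1 + j400·0.005) = 1 + j2 → |·| ≈ 2.2361, ∠ ≈ 63.43°
pole (1 + j400·0.001) = 1 + j0.4 → |·| ≈ 1.077, ∠ ≈ 21.80°
|H| = 1e-05 · 50.01 / (10.05 · 2.2361 · 1.077) ≈ 2.0663e-05
Gain = 20 log₁₀(2.0663e-05) ≈ -93.70 dB
∠H = (88.85°) − (84.29° + 63.43° + 21.80°) = -80.67°

-93.7 dB, -80.7°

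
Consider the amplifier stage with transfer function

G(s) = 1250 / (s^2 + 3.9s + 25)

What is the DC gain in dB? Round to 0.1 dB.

34.0 dB

G(0) = 1250 / 25 = 50
20 log₁₀(50) ≈ 33.98 dB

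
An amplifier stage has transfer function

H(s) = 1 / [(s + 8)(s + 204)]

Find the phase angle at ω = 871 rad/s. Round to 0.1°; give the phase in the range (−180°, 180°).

-166.3°

At s = jω = j871:
pole (s+8): 8 + j871 → |·| = √(8²+871²) = √758705 ≈ 871.04, ∠ = arctan(871/8) ≈ 89.47°
pole (s+204): 204 + j871 → |·| = √(204²+871²) = √800257 ≈ 894.57, ∠ = arctan(871/204) ≈ 76.82°
∠H = 0.00° − 166.29° = -166.29°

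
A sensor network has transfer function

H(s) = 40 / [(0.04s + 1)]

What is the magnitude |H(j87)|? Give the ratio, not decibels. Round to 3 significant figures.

11.0

At ω = 87 rad/s:
pole (1 + j87·0.04) = 1 + j3.48 → |·| ≈ 3.6208, ∠ ≈ 73.97°
|H| = 40 · 1 / (3.6208) ≈ 11.047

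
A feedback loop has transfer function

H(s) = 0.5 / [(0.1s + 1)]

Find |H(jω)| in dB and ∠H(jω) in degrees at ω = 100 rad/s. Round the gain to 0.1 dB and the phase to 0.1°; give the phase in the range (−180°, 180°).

At ω = 100 rad/s:
pole (1 + j100·0.1) = 1 + j10 → |·| ≈ 10.05, ∠ ≈ 84.29°
|H| = 0.5 · 1 / (10.05) ≈ 0.049751
Gain = 20 log₁₀(0.049751) ≈ -26.06 dB
∠H = (0°) − (84.29°) = -84.29°

-26.1 dB, -84.3°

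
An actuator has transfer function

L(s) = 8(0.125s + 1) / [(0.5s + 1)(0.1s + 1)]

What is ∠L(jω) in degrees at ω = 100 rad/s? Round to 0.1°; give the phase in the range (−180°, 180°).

At ω = 100 rad/s:
zero (1 + j100·0.125) = 1 + j12.5 → |·| ≈ 12.54, ∠ ≈ 85.43°
pole (1 + j100·0.5) = 1 + j50 → |·| ≈ 50.01, ∠ ≈ 88.85°
pole (1 + j100·0.1) = 1 + j10 → |·| ≈ 10.05, ∠ ≈ 84.29°
∠L = (85.43°) − (88.85° + 84.29°) = -87.71°

-87.7°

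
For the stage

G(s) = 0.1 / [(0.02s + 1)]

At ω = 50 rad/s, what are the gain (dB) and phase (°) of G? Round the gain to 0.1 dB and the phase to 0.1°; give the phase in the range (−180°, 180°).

-23.0 dB, -45.0°

At ω = 50 rad/s:
pole (1 + j50·0.02) = 1 + j1 → |·| ≈ 1.4142, ∠ ≈ 45.00°
|G| = 0.1 · 1 / (1.4142) ≈ 0.070711
Gain = 20 log₁₀(0.070711) ≈ -23.01 dB
∠G = (0°) − (45.00°) = -45.00°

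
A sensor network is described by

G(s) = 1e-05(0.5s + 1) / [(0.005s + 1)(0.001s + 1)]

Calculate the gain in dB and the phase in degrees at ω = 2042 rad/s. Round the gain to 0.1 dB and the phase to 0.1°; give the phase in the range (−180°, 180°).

At ω = 2042 rad/s:
zero (1 + j2042·0.5) = 1 + j1021 → |·| ≈ 1021, ∠ ≈ 89.94°
pole (1 + j2042·0.005) = 1 + j10.21 → |·| ≈ 10.259, ∠ ≈ 84.41°
pole (1 + j2042·0.001) = 1 + j2.042 → |·| ≈ 2.2737, ∠ ≈ 63.91°
|G| = 1e-05 · 1021 / (10.259 · 2.2737) ≈ 0.00043771
Gain = 20 log₁₀(0.00043771) ≈ -67.18 dB
∠G = (89.94°) − (84.41° + 63.91°) = -58.38°

-67.2 dB, -58.4°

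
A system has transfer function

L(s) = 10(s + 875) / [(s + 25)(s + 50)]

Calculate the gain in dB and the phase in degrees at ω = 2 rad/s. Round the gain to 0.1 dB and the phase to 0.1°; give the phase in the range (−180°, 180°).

16.9 dB, -6.7°

At s = jω = j2:
zero (s+875): 875 + j2 → |·| = √(875²+2²) = √765629 ≈ 875, ∠ = arctan(2/875) ≈ 0.13°
pole (s+25): 25 + j2 → |·| = √(25²+2²) = √629 ≈ 25.08, ∠ = arctan(2/25) ≈ 4.57°
pole (s+50): 50 + j2 → |·| = √(50²+2²) = √2504 ≈ 50.04, ∠ = arctan(2/50) ≈ 2.29°
|L| = 10 · 875 / 1255 ≈ 6.9721
Gain = 20 log₁₀(6.9721) ≈ 16.87 dB
∠L = 0.13° − 6.86° = -6.73°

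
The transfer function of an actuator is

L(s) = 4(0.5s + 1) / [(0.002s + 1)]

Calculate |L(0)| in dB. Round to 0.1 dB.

12.0 dB

L(0) = 4 · 1 / 1 = 4
20 log₁₀(4) ≈ 12.04 dB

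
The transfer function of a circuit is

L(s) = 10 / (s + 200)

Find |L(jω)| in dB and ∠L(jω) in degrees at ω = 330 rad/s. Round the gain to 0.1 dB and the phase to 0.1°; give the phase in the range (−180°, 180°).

Substitute s = j330:
Numerator: 10 = 10 + j0
Denominator: (j330) + 200 = 200 + j330
|N| = √(10² + 0²) ≈ 10, ∠N ≈ 0.00°
|D| = √(200² + 330²) ≈ 385.88, ∠D ≈ 58.78°
|L| = 10 / 385.88 ≈ 0.025915
Gain = 20 log₁₀(0.025915) ≈ -31.73 dB
∠L = 0.00° − 58.78° = -58.78°

-31.7 dB, -58.8°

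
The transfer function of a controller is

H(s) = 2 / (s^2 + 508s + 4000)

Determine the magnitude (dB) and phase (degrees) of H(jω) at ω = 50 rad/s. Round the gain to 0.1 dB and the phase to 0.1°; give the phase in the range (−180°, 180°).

Substitute s = j50:
Numerator: 2 = 2 + j0
Denominator: (j50)^2 + 508(j50) + 4000 = 1500 + j25400
|N| = √(2² + 0²) ≈ 2, ∠N ≈ 0.00°
|D| = √(1500² + 25400²) ≈ 25444, ∠D ≈ 86.62°
|H| = 2 / 25444 ≈ 7.8604e-05
Gain = 20 log₁₀(7.8604e-05) ≈ -82.09 dB
∠H = 0.00° − 86.62° = -86.62°

-82.1 dB, -86.6°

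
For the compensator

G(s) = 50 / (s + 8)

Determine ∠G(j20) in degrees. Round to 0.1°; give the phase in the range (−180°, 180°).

-68.2°

Substitute s = j20:
Numerator: 50 = 50 + j0
Denominator: (j20) + 8 = 8 + j20
|N| = √(50² + 0²) ≈ 50, ∠N ≈ 0.00°
|D| = √(8² + 20²) ≈ 21.541, ∠D ≈ 68.20°
∠G = 0.00° − 68.20° = -68.20°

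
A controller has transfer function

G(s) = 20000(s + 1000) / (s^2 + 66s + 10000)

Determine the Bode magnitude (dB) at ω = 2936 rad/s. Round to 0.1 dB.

At s = jω = j2936:
zero (s+1000): 1000 + j2936 → |·| = √(1000²+2936²) = √9620096 ≈ 3101.6, ∠ = arctan(2936/1000) ≈ 71.19°
quadratic: (j2936)² + 66·j2936 + 10000 = -8610096 + j193776 → |·| ≈ 8.6123e+06, ∠ ≈ 178.71°
|G| = 20000 · 3101.6 / 8.6123e+06 ≈ 7.2027
Gain = 20 log₁₀(7.2027) ≈ 17.15 dB

17.2 dB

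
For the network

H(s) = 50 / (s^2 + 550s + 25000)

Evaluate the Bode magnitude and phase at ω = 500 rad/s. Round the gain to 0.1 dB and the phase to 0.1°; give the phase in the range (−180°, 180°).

-77.0 dB, -129.3°

Substitute s = j500:
Numerator: 50 = 50 + j0
Denominator: (j500)^2 + 550(j500) + 25000 = -225000 + j275000
|N| = √(50² + 0²) ≈ 50, ∠N ≈ 0.00°
|D| = √(225000² + 275000²) ≈ 3.5532e+05, ∠D ≈ 129.29°
|H| = 50 / 3.5532e+05 ≈ 0.00014072
Gain = 20 log₁₀(0.00014072) ≈ -77.03 dB
∠H = 0.00° − 129.29° = -129.29°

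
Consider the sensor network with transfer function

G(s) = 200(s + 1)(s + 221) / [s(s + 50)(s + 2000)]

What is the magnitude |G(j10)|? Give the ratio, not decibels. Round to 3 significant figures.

At s = jω = j10:
zero (s+1): 1 + j10 → |·| = √(1²+10²) = √101 ≈ 10.05, ∠ = arctan(10/1) ≈ 84.29°
zero (s+221): 221 + j10 → |·| = √(221²+10²) = √48941 ≈ 221.23, ∠ = arctan(10/221) ≈ 2.59°
pole (s+50): 50 + j10 → |·| = √(50²+10²) = √2600 ≈ 50.99, ∠ = arctan(10/50) ≈ 11.31°
pole (s+2000): 2000 + j10 → |·| = √(2000²+10²) = √4000100 ≈ 2000, ∠ = arctan(10/2000) ≈ 0.29°
pole at origin: |s| = 10, ∠ = 90.00° (in denominator)
|G| = 200 · 2223.4 / 1.0198e+06 ≈ 0.43605

0.436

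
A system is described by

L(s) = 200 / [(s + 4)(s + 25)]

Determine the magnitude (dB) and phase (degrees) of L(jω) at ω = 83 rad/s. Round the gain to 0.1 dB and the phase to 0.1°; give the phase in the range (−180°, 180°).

At s = jω = j83:
pole (s+4): 4 + j83 → |·| = √(4²+83²) = √6905 ≈ 83.096, ∠ = arctan(83/4) ≈ 87.24°
pole (s+25): 25 + j83 → |·| = √(25²+83²) = √7514 ≈ 86.683, ∠ = arctan(83/25) ≈ 73.24°
|L| = 200 / 7203 ≈ 0.027766
Gain = 20 log₁₀(0.027766) ≈ -31.13 dB
∠L = 0.00° − 160.48° = -160.48°

-31.1 dB, -160.5°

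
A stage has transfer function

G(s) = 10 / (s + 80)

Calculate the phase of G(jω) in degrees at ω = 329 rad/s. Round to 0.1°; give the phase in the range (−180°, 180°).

-76.3°

At s = jω = j329:
pole (s+80): 80 + j329 → |·| = √(80²+329²) = √114641 ≈ 338.59, ∠ = arctan(329/80) ≈ 76.33°
∠G = 0.00° − 76.33° = -76.33°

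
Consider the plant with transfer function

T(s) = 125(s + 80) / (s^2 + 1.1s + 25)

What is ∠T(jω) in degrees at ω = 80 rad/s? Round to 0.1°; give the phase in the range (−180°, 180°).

At s = jω = j80:
zero (s+80): 80 + j80 → |·| = √(80²+80²) = √12800 ≈ 113.14, ∠ = arctan(80/80) ≈ 45.00°
quadratic: (j80)² + 1.1·j80 + 25 = -6375 + j88 → |·| ≈ 6375.6, ∠ ≈ 179.21°
∠T = 45.00° − 179.21° = -134.21°

-134.2°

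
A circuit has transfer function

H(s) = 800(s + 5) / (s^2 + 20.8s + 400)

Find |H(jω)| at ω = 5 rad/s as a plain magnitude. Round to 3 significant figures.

At s = jω = j5:
zero (s+5): 5 + j5 → |·| = √(5²+5²) = √50 ≈ 7.0711, ∠ = arctan(5/5) ≈ 45.00°
quadratic: (j5)² + 20.8·j5 + 400 = 375 + j104 → |·| ≈ 389.15, ∠ ≈ 15.50°
|H| = 800 · 7.0711 / 389.15 ≈ 14.537

14.5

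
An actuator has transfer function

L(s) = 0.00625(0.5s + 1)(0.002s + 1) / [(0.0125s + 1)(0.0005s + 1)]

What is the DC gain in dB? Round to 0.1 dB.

-44.1 dB

L(0) = 0.00625 · 1 / 1 = 0.00625
20 log₁₀(0.00625) ≈ -44.08 dB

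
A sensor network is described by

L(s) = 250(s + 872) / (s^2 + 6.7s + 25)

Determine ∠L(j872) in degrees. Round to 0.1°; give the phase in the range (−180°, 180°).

-134.6°

At s = jω = j872:
zero (s+872): 872 + j872 → |·| = √(872²+872²) = √1520768 ≈ 1233.2, ∠ = arctan(872/872) ≈ 45.00°
quadratic: (j872)² + 6.7·j872 + 25 = -760359 + j5842.4 → |·| ≈ 7.6038e+05, ∠ ≈ 179.56°
∠L = 45.00° − 179.56° = -134.56°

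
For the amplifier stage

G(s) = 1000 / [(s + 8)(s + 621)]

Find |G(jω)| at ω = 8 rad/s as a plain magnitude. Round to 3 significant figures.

At s = jω = j8:
pole (s+8): 8 + j8 → |·| = √(8²+8²) = √128 ≈ 11.314, ∠ = arctan(8/8) ≈ 45.00°
pole (s+621): 621 + j8 → |·| = √(621²+8²) = √385705 ≈ 621.05, ∠ = arctan(8/621) ≈ 0.74°
|G| = 1000 / 7026.6 ≈ 0.14232

0.142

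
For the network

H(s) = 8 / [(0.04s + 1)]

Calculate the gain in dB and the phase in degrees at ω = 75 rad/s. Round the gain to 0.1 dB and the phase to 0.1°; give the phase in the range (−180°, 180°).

At ω = 75 rad/s:
pole (1 + j75·0.04) = 1 + j3 → |·| ≈ 3.1623, ∠ ≈ 71.57°
|H| = 8 · 1 / (3.1623) ≈ 2.5298
Gain = 20 log₁₀(2.5298) ≈ 8.06 dB
∠H = (0°) − (71.57°) = -71.57°

8.1 dB, -71.6°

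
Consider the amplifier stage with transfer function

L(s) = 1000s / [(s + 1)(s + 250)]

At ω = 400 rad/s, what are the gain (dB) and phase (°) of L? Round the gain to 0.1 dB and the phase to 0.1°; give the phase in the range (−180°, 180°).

At s = jω = j400:
zero at origin: s = j400 → |·| = 400, ∠ = 90.00°
pole (s+1): 1 + j400 → |·| = √(1²+400²) = √160001 ≈ 400, ∠ = arctan(400/1) ≈ 89.86°
pole (s+250): 250 + j400 → |·| = √(250²+400²) = √222500 ≈ 471.7, ∠ = arctan(400/250) ≈ 57.99°
|L| = 1000 · 400 / 1.8868e+05 ≈ 2.12
Gain = 20 log₁₀(2.12) ≈ 6.53 dB
∠L = 90.00° − 147.85° = -57.85°

6.5 dB, -57.9°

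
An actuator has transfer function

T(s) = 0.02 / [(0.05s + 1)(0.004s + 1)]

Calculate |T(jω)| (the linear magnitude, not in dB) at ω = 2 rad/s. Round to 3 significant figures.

At ω = 2 rad/s:
pole (1 + j2·0.05) = 1 + j0.1 → |·| ≈ 1.005, ∠ ≈ 5.71°
pole (1 + j2·0.004) = 1 + j0.008 → |·| ≈ 1, ∠ ≈ 0.46°
|T| = 0.02 · 1 / (1.005 · 1) ≈ 0.0199

0.0199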